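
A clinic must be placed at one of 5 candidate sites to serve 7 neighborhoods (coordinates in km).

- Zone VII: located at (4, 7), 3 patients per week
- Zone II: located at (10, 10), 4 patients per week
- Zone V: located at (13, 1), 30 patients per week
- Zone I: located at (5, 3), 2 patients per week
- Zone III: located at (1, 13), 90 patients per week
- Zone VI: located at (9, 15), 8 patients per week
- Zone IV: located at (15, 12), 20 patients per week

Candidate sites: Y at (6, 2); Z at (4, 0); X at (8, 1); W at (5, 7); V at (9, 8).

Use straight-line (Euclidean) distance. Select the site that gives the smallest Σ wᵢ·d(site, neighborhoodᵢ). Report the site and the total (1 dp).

Total weighted distance at each candidate:
  Y (6, 2): total = 1730.2
  Z (4, 0): total = 1998.5
  X (8, 1): total = 1839.1
  W (5, 7): total = 1278.5
  V (9, 8): total = 1328.2
Minimum is at W with total 1278.5 km.

W, total 1278.5 km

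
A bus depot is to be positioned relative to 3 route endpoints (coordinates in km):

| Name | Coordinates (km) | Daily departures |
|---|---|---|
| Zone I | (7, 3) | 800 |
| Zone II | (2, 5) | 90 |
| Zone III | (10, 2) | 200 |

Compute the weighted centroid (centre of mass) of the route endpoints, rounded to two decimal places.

(7.14, 2.98)

The minimiser of Σwᵢ‖p−pᵢ‖² is the weighted centroid p* = (Σwᵢpᵢ)/(Σwᵢ).
Σwᵢ = 1090.
Σwᵢxᵢ = 800·7 + 90·2 + 200·10 = 7780.
Σwᵢyᵢ = 800·3 + 90·5 + 200·2 = 3250.
x* = 7780/1090 = 7.14, y* = 3250/1090 = 2.98.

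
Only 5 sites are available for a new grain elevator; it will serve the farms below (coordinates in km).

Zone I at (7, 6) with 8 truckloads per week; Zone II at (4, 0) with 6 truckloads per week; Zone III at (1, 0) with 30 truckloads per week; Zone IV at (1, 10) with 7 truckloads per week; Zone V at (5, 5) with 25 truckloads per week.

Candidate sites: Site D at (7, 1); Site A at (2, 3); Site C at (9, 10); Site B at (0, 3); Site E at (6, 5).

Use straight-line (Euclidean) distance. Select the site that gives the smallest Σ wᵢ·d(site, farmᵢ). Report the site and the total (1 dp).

Site A, total 302.8 km

Total weighted distance at each candidate:
  Site D (7, 1): total = 429.0
  Site A (2, 3): total = 302.8
  Site C (9, 10): total = 703.1
  Site B (0, 3): total = 369.9
  Site E (6, 5): total = 330.3
Minimum is at Site A with total 302.8 km.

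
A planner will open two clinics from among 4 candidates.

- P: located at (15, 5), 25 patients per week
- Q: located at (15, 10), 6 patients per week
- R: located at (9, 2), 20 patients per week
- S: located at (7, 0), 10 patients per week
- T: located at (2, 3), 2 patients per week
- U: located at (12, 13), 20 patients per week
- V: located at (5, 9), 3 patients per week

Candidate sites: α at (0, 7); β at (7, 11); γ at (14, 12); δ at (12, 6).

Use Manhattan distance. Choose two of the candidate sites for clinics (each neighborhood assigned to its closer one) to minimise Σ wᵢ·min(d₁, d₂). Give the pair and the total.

Evaluate every pair (each demand assigned to the nearer of the two):
  {γ, δ}: total = 484
  {α, δ}: total = 565
  {β, δ}: total = 570
  {β, γ}: total = 646
  {α, γ}: total = 731
  {α, β}: total = 898
Best pair: {γ, δ} with total 484.

{γ, δ}, total 484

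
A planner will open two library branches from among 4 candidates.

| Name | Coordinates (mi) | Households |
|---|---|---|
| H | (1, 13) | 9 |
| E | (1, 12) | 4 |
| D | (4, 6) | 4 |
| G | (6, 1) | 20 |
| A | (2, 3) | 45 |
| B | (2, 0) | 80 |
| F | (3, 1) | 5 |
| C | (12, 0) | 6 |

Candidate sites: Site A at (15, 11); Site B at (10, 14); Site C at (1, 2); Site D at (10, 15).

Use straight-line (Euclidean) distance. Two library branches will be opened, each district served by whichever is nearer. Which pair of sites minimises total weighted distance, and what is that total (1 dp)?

Evaluate every pair (each demand assigned to the nearer of the two):
  {Site B, Site C}: total = 561.1
  {Site C, Site D}: total = 563.7
  {Site A, Site C}: total = 581.8
  {Site A, Site B}: total = 2471.7
  {Site B, Site D}: total = 2491.1
  {Site A, Site D}: total = 2588.8
Best pair: {Site B, Site C} with total 561.1.

{Site B, Site C}, total 561.1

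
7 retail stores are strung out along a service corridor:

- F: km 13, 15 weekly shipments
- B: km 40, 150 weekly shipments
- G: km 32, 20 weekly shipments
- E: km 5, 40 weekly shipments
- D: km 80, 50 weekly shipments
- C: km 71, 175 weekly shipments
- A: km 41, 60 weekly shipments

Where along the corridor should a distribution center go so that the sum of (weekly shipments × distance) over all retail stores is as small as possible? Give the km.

x = 41

For a sum of weighted absolute distances on a line, the optimum is the weighted median (not the mean). Total weight W = 510; half-weight = 255.
Sort by position and accumulate weight:
  km 5 (E, w=40) → cum 40
  km 13 (F, w=15) → cum 55
  km 32 (G, w=20) → cum 75
  km 40 (B, w=150) → cum 225
  km 41 (A, w=60) → cum 285  ≥ 255 → median here
  km 71 (C, w=175) → cum 460
  km 80 (D, w=50) → cum 510
Optimal location: km 41.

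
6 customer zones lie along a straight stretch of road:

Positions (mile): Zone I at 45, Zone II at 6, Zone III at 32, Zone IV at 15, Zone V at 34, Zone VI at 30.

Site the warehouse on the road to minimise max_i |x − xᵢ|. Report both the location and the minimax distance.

The 1-center on a line is the midpoint of the two extreme points: leftmost at 6, rightmost at 45.
Optimal location = (6 + 45)/2 = 25.5; maximum distance = (45 − 6)/2 = 19.5.

location 25.5, max distance 19.5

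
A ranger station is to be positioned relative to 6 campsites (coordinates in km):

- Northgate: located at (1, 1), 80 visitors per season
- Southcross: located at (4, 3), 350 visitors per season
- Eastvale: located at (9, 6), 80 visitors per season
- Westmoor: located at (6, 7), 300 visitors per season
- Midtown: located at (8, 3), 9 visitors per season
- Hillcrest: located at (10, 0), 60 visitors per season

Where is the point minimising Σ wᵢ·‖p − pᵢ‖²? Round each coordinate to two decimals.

(5.32, 4.25)

The minimiser of Σwᵢ‖p−pᵢ‖² is the weighted centroid p* = (Σwᵢpᵢ)/(Σwᵢ).
Σwᵢ = 879.
Σwᵢxᵢ = 80·1 + 350·4 + 80·9 + 300·6 + 9·8 + 60·10 = 4672.
Σwᵢyᵢ = 80·1 + 350·3 + 80·6 + 300·7 + 9·3 + 60·0 = 3737.
x* = 4672/879 = 5.32, y* = 3737/879 = 4.25.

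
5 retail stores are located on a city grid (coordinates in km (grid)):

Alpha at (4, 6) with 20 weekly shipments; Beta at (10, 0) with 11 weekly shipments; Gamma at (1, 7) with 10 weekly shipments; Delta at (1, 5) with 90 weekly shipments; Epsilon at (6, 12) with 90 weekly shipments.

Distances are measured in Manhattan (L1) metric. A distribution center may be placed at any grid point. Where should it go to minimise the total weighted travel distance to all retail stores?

Manhattan distance separates: Σwᵢ(|x−xᵢ|+|y−yᵢ|) = Σwᵢ|x−xᵢ| + Σwᵢ|y−yᵢ|, so x and y are optimised independently as 1-D weighted medians.
Total weight W = 221; half = 110.5.
x-coordinate, sorted with cumulative weight:
  x=1 (Gamma, w=10) cum 10
  x=1 (Delta, w=90) cum 100
  x=4 (Alpha, w=20) cum 120  ← median
  x=6 (Epsilon, w=90) cum 210
  x=10 (Beta, w=11) cum 221
⇒ x* = 4
y-coordinate, sorted with cumulative weight:
  y=0 (Beta, w=11) cum 11
  y=5 (Delta, w=90) cum 101
  y=6 (Alpha, w=20) cum 121  ← median
  y=7 (Gamma, w=10) cum 131
  y=12 (Epsilon, w=90) cum 221
⇒ y* = 6

(4, 6)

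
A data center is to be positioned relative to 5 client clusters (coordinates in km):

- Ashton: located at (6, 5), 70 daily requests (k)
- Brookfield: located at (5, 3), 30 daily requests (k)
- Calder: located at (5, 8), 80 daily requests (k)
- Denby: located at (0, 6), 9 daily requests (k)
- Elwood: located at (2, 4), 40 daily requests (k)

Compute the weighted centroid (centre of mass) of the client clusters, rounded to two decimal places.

(4.59, 5.65)

The minimiser of Σwᵢ‖p−pᵢ‖² is the weighted centroid p* = (Σwᵢpᵢ)/(Σwᵢ).
Σwᵢ = 229.
Σwᵢxᵢ = 70·6 + 30·5 + 80·5 + 9·0 + 40·2 = 1050.
Σwᵢyᵢ = 70·5 + 30·3 + 80·8 + 9·6 + 40·4 = 1294.
x* = 1050/229 = 4.59, y* = 1294/229 = 5.65.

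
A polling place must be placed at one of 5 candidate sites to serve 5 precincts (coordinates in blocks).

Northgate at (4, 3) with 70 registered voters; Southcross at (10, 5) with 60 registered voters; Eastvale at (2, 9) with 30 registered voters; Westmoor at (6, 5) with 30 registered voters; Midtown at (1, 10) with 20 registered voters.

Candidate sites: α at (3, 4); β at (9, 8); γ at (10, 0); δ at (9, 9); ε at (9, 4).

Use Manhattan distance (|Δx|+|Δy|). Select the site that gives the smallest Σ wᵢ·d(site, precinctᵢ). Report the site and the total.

Total weighted distance at each candidate:
  α (3, 4): total = 1080
  β (9, 8): total = 1560
  γ (10, 0): total = 2090
  δ (9, 9): total = 1670
  ε (9, 4): total = 1300
Minimum is at α with total 1080 blocks.

α, total 1080 blocks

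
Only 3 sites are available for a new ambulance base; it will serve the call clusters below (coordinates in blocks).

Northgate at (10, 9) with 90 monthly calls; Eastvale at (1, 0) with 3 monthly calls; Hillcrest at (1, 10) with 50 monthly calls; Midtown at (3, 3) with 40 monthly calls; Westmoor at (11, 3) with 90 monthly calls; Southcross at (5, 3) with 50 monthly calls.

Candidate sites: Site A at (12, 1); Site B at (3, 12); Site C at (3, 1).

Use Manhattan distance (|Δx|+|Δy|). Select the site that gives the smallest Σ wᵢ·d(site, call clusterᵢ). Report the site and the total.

Site C, total 3089 blocks

Total weighted distance at each candidate:
  Site A (12, 1): total = 3096
  Site B (3, 12): total = 3582
  Site C (3, 1): total = 3089
Minimum is at Site C with total 3089 blocks.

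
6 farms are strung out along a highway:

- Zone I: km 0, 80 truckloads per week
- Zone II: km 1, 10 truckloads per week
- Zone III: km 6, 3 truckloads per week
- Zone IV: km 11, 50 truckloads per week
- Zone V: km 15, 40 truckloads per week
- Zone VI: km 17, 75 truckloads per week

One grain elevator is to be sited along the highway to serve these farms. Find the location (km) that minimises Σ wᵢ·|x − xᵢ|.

For a sum of weighted absolute distances on a line, the optimum is the weighted median (not the mean). Total weight W = 258; half-weight = 129.
Sort by position and accumulate weight:
  km 0 (Zone I, w=80) → cum 80
  km 1 (Zone II, w=10) → cum 90
  km 6 (Zone III, w=3) → cum 93
  km 11 (Zone IV, w=50) → cum 143  ≥ 129 → median here
  km 15 (Zone V, w=40) → cum 183
  km 17 (Zone VI, w=75) → cum 258
Optimal location: km 11.

x = 11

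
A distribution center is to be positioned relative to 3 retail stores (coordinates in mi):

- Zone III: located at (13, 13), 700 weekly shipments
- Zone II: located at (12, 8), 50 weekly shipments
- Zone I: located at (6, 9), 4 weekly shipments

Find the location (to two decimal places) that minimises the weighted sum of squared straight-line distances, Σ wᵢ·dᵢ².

(12.90, 12.65)

The minimiser of Σwᵢ‖p−pᵢ‖² is the weighted centroid p* = (Σwᵢpᵢ)/(Σwᵢ).
Σwᵢ = 754.
Σwᵢxᵢ = 700·13 + 50·12 + 4·6 = 9724.
Σwᵢyᵢ = 700·13 + 50·8 + 4·9 = 9536.
x* = 9724/754 = 12.90, y* = 9536/754 = 12.65.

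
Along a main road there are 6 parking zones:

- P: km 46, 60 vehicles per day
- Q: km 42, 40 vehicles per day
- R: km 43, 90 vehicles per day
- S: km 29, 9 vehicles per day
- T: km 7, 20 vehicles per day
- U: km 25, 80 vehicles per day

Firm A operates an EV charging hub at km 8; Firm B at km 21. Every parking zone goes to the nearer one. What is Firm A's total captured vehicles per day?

20

The indifferent point is the midpoint (8+21)/2 = 14.5; parking zones left of it (closer to Firm A at 8) go to Firm A, those right go to Firm B.
  T at 7 (w=20) → Firm A
  U at 25 (w=80) → Firm B
  S at 29 (w=9) → Firm B
  Q at 42 (w=40) → Firm B
  R at 43 (w=90) → Firm B
  P at 46 (w=60) → Firm B
Firm A captures 20; Firm B captures 279.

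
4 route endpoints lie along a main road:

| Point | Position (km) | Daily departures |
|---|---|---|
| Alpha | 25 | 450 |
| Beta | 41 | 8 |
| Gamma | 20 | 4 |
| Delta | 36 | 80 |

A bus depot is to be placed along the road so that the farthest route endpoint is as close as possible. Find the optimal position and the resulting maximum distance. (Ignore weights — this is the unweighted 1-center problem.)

location 30.5, max distance 10.5

The 1-center on a line is the midpoint of the two extreme points: leftmost at 20, rightmost at 41.
Optimal location = (20 + 41)/2 = 30.5; maximum distance = (41 − 20)/2 = 10.5.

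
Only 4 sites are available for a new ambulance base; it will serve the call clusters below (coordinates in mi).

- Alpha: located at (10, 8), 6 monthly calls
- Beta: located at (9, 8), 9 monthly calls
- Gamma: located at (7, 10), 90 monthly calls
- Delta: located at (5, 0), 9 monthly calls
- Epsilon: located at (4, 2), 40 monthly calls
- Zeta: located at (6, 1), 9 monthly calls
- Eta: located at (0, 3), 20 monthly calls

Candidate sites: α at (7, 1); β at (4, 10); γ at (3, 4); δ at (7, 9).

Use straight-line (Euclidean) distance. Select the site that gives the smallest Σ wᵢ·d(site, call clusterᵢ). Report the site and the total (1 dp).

Total weighted distance at each candidate:
  α (7, 1): total = 1222.4
  β (4, 10): total = 1011.1
  γ (3, 4): total = 993.4
  δ (7, 9): total = 773.7
Minimum is at δ with total 773.7 mi.

δ, total 773.7 mi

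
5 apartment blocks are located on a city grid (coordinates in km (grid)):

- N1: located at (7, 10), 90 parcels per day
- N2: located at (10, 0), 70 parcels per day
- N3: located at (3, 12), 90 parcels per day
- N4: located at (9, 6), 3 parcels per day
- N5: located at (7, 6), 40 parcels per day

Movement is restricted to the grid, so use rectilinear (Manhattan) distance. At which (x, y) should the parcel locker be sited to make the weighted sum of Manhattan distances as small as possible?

Manhattan distance separates: Σwᵢ(|x−xᵢ|+|y−yᵢ|) = Σwᵢ|x−xᵢ| + Σwᵢ|y−yᵢ|, so x and y are optimised independently as 1-D weighted medians.
Total weight W = 293; half = 146.5.
x-coordinate, sorted with cumulative weight:
  x=3 (N3, w=90) cum 90
  x=7 (N1, w=90) cum 180  ← median
  x=7 (N5, w=40) cum 220
  x=9 (N4, w=3) cum 223
  x=10 (N2, w=70) cum 293
⇒ x* = 7
y-coordinate, sorted with cumulative weight:
  y=0 (N2, w=70) cum 70
  y=6 (N4, w=3) cum 73
  y=6 (N5, w=40) cum 113
  y=10 (N1, w=90) cum 203  ← median
  y=12 (N3, w=90) cum 293
⇒ y* = 10

(7, 10)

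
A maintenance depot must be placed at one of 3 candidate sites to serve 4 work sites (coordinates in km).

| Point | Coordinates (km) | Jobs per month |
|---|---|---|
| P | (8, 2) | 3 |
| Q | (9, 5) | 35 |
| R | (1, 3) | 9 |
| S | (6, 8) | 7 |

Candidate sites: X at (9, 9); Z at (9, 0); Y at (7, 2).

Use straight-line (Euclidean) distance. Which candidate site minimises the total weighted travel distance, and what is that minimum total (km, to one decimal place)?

Total weighted distance at each candidate:
  X (9, 9): total = 273.3
  Z (9, 0): total = 318.4
  Y (7, 2): total = 226.5
Minimum is at Y with total 226.5 km.

Y, total 226.5 km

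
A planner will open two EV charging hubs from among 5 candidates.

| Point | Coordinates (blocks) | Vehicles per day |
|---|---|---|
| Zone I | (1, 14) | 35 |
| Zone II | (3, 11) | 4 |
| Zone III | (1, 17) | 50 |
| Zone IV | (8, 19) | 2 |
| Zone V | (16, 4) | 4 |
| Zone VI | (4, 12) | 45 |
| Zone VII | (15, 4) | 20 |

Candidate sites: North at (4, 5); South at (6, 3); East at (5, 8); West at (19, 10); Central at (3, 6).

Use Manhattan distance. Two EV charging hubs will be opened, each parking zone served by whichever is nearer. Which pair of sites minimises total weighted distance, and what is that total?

{East, West}, total 1509

Evaluate every pair (each demand assigned to the nearer of the two):
  {East, West}: total = 1509
  {South, East}: total = 1517
  {North, East}: total = 1565
  {West, Central}: total = 1607
  {East, Central}: total = 1613
  {South, Central}: total = 1615
  {North, Central}: total = 1663
  {North, West}: total = 1785
  {North, South}: total = 1793
  {South, West}: total = 2321
Best pair: {East, West} with total 1509.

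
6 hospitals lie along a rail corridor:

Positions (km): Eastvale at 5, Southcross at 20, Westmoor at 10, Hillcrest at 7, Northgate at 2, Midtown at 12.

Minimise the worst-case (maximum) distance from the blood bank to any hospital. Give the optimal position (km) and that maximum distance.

The 1-center on a line is the midpoint of the two extreme points: leftmost at 2, rightmost at 20.
Optimal location = (2 + 20)/2 = 11; maximum distance = (20 − 2)/2 = 9.

location 11, max distance 9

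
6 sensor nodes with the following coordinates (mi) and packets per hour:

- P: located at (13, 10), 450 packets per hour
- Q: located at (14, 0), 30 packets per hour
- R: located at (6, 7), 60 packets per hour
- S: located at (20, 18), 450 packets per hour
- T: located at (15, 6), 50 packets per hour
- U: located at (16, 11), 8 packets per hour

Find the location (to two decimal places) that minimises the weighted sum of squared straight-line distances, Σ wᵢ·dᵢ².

The minimiser of Σwᵢ‖p−pᵢ‖² is the weighted centroid p* = (Σwᵢpᵢ)/(Σwᵢ).
Σwᵢ = 1048.
Σwᵢxᵢ = 450·13 + 30·14 + 60·6 + 450·20 + 50·15 + 8·16 = 16508.
Σwᵢyᵢ = 450·10 + 30·0 + 60·7 + 450·18 + 50·6 + 8·11 = 13408.
x* = 16508/1048 = 15.75, y* = 13408/1048 = 12.79.

(15.75, 12.79)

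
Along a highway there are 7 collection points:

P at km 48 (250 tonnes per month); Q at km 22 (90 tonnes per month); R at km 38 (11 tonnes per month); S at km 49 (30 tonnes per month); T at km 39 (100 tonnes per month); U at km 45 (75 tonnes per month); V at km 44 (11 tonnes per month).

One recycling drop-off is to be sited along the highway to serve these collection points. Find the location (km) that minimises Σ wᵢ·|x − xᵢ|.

For a sum of weighted absolute distances on a line, the optimum is the weighted median (not the mean). Total weight W = 567; half-weight = 283.5.
Sort by position and accumulate weight:
  km 22 (Q, w=90) → cum 90
  km 38 (R, w=11) → cum 101
  km 39 (T, w=100) → cum 201
  km 44 (V, w=11) → cum 212
  km 45 (U, w=75) → cum 287  ≥ 283.5 → median here
  km 48 (P, w=250) → cum 537
  km 49 (S, w=30) → cum 567
Optimal location: km 45.

x = 45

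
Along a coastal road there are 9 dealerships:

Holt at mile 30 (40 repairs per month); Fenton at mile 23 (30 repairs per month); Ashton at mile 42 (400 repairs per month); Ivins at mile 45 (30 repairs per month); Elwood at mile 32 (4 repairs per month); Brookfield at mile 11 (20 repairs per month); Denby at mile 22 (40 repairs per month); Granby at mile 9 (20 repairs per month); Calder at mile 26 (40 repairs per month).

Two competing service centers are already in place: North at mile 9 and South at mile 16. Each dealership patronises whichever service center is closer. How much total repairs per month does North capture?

40

The indifferent point is the midpoint (9+16)/2 = 12.5; dealerships left of it (closer to North at 9) go to North, those right go to South.
  Granby at 9 (w=20) → North
  Brookfield at 11 (w=20) → North
  Denby at 22 (w=40) → South
  Fenton at 23 (w=30) → South
  Calder at 26 (w=40) → South
  Holt at 30 (w=40) → South
  Elwood at 32 (w=4) → South
  Ashton at 42 (w=400) → South
  Ivins at 45 (w=30) → South
North captures 40; South captures 584.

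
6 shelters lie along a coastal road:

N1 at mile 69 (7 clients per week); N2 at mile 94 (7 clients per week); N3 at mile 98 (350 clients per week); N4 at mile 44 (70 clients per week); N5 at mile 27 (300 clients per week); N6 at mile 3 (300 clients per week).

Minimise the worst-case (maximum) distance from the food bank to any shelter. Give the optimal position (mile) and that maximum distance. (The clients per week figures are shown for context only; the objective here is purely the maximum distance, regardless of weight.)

location 50.5, max distance 47.5

The 1-center on a line is the midpoint of the two extreme points: leftmost at 3, rightmost at 98.
Optimal location = (3 + 98)/2 = 50.5; maximum distance = (98 − 3)/2 = 47.5.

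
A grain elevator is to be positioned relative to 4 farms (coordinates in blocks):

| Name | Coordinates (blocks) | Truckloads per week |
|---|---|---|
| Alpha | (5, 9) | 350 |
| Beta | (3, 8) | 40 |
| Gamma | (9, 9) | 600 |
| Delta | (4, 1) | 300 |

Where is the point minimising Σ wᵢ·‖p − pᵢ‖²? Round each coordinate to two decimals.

(6.57, 7.11)

The minimiser of Σwᵢ‖p−pᵢ‖² is the weighted centroid p* = (Σwᵢpᵢ)/(Σwᵢ).
Σwᵢ = 1290.
Σwᵢxᵢ = 350·5 + 40·3 + 600·9 + 300·4 = 8470.
Σwᵢyᵢ = 350·9 + 40·8 + 600·9 + 300·1 = 9170.
x* = 8470/1290 = 6.57, y* = 9170/1290 = 7.11.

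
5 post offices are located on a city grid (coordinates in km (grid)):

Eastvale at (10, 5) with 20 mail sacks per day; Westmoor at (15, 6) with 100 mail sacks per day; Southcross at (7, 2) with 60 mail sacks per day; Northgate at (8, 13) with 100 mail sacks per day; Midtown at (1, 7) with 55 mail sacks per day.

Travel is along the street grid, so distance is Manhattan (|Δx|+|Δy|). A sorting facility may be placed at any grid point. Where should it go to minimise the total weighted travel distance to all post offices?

(8, 6)

Manhattan distance separates: Σwᵢ(|x−xᵢ|+|y−yᵢ|) = Σwᵢ|x−xᵢ| + Σwᵢ|y−yᵢ|, so x and y are optimised independently as 1-D weighted medians.
Total weight W = 335; half = 167.5.
x-coordinate, sorted with cumulative weight:
  x=1 (Midtown, w=55) cum 55
  x=7 (Southcross, w=60) cum 115
  x=8 (Northgate, w=100) cum 215  ← median
  x=10 (Eastvale, w=20) cum 235
  x=15 (Westmoor, w=100) cum 335
⇒ x* = 8
y-coordinate, sorted with cumulative weight:
  y=2 (Southcross, w=60) cum 60
  y=5 (Eastvale, w=20) cum 80
  y=6 (Westmoor, w=100) cum 180  ← median
  y=7 (Midtown, w=55) cum 235
  y=13 (Northgate, w=100) cum 335
⇒ y* = 6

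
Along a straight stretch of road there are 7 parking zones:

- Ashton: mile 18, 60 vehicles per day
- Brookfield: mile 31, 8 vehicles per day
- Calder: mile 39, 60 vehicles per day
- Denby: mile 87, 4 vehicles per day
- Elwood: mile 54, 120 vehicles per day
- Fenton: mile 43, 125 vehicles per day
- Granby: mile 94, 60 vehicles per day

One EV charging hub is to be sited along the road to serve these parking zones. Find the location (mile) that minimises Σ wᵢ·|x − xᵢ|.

For a sum of weighted absolute distances on a line, the optimum is the weighted median (not the mean). Total weight W = 437; half-weight = 218.5.
Sort by position and accumulate weight:
  mile 18 (Ashton, w=60) → cum 60
  mile 31 (Brookfield, w=8) → cum 68
  mile 39 (Calder, w=60) → cum 128
  mile 43 (Fenton, w=125) → cum 253  ≥ 218.5 → median here
  mile 54 (Elwood, w=120) → cum 373
  mile 87 (Denby, w=4) → cum 377
  mile 94 (Granby, w=60) → cum 437
Optimal location: mile 43.

x = 43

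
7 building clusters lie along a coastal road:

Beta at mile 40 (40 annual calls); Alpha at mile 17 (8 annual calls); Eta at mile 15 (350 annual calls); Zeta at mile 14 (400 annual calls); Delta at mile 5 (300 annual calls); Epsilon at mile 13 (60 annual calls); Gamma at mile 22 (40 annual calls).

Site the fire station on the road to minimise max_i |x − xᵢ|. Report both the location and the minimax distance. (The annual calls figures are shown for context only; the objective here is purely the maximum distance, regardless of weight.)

The 1-center on a line is the midpoint of the two extreme points: leftmost at 5, rightmost at 40.
Optimal location = (5 + 40)/2 = 22.5; maximum distance = (40 − 5)/2 = 17.5.

location 22.5, max distance 17.5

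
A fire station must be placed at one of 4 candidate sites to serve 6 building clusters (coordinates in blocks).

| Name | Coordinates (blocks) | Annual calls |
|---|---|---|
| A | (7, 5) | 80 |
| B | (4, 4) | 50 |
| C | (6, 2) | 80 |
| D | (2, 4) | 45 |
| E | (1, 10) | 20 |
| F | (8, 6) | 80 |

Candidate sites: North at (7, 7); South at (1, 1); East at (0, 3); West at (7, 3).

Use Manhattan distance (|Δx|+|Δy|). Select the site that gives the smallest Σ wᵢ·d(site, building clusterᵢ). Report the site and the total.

West, total 1370 blocks

Total weighted distance at each candidate:
  North (7, 7): total = 1640
  South (1, 1): total = 2900
  East (0, 3): total = 2705
  West (7, 3): total = 1370
Minimum is at West with total 1370 blocks.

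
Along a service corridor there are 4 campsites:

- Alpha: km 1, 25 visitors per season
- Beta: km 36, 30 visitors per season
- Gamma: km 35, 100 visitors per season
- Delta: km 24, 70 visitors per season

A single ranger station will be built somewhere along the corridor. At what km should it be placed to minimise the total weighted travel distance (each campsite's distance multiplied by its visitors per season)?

x = 35

For a sum of weighted absolute distances on a line, the optimum is the weighted median (not the mean). Total weight W = 225; half-weight = 112.5.
Sort by position and accumulate weight:
  km 1 (Alpha, w=25) → cum 25
  km 24 (Delta, w=70) → cum 95
  km 35 (Gamma, w=100) → cum 195  ≥ 112.5 → median here
  km 36 (Beta, w=30) → cum 225
Optimal location: km 35.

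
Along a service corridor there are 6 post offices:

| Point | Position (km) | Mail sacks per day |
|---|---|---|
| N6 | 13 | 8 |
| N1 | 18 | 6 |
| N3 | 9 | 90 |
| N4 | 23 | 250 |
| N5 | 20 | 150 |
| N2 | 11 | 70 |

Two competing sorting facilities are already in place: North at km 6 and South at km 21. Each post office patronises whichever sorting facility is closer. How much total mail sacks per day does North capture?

The indifferent point is the midpoint (6+21)/2 = 13.5; post offices left of it (closer to North at 6) go to North, those right go to South.
  N3 at 9 (w=90) → North
  N2 at 11 (w=70) → North
  N6 at 13 (w=8) → North
  N1 at 18 (w=6) → South
  N5 at 20 (w=150) → South
  N4 at 23 (w=250) → South
North captures 168; South captures 406.

168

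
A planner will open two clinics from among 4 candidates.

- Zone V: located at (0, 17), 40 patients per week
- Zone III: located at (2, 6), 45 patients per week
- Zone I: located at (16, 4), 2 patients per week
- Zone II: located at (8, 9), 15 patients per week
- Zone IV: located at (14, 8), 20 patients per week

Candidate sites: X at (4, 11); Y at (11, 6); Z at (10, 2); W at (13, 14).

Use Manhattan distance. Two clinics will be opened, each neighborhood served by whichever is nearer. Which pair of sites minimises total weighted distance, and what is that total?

{X, Y}, total 919

Evaluate every pair (each demand assigned to the nearer of the two):
  {X, Y}: total = 919
  {X, W}: total = 971
  {X, Z}: total = 1021
  {Y, W}: total = 1249
  {Z, W}: total = 1471
  {Y, Z}: total = 1489
Best pair: {X, Y} with total 919.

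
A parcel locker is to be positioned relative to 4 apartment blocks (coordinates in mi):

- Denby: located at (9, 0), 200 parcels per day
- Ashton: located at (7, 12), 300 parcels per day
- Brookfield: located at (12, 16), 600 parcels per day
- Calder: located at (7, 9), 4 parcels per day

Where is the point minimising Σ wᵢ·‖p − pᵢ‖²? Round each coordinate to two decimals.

(10.08, 11.99)

The minimiser of Σwᵢ‖p−pᵢ‖² is the weighted centroid p* = (Σwᵢpᵢ)/(Σwᵢ).
Σwᵢ = 1104.
Σwᵢxᵢ = 200·9 + 300·7 + 600·12 + 4·7 = 11128.
Σwᵢyᵢ = 200·0 + 300·12 + 600·16 + 4·9 = 13236.
x* = 11128/1104 = 10.08, y* = 13236/1104 = 11.99.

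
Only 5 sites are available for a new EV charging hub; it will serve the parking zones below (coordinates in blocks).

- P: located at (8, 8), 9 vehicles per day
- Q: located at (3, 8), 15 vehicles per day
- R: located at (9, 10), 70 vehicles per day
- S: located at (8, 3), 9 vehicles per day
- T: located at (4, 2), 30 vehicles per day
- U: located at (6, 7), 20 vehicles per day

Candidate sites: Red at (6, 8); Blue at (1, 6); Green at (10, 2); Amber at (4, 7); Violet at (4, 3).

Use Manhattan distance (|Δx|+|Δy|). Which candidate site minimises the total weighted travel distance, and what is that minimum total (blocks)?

Total weighted distance at each candidate:
  Red (6, 8): total = 736
  Blue (1, 6): total = 1401
  Green (10, 2): total = 1284
  Amber (4, 7): total = 897
  Violet (4, 3): total = 1197
Minimum is at Red with total 736 blocks.

Red, total 736 blocks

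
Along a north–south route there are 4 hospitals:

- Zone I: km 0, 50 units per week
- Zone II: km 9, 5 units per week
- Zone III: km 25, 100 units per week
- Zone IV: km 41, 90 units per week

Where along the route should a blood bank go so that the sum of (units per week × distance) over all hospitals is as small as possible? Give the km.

x = 25

For a sum of weighted absolute distances on a line, the optimum is the weighted median (not the mean). Total weight W = 245; half-weight = 122.5.
Sort by position and accumulate weight:
  km 0 (Zone I, w=50) → cum 50
  km 9 (Zone II, w=5) → cum 55
  km 25 (Zone III, w=100) → cum 155  ≥ 122.5 → median here
  km 41 (Zone IV, w=90) → cum 245
Optimal location: km 25.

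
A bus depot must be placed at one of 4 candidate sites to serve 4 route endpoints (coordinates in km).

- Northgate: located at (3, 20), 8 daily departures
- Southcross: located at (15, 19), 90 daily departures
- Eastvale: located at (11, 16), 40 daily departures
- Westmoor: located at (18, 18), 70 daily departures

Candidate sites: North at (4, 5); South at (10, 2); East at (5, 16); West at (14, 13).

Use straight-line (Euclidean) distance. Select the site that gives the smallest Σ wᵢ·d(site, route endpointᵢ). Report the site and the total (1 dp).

Total weighted distance at each candidate:
  North (4, 5): total = 3581.6
  South (10, 2): total = 3562.9
  East (5, 16): total = 2136.1
  West (14, 13): total = 1269.7
Minimum is at West with total 1269.7 km.

West, total 1269.7 km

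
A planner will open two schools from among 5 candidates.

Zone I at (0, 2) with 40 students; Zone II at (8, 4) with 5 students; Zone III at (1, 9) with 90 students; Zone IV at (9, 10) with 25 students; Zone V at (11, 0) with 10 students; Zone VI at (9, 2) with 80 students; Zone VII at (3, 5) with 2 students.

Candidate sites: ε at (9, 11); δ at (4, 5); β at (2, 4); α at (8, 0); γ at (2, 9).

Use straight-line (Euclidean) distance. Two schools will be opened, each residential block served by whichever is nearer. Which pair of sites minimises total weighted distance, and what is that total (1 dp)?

Evaluate every pair (each demand assigned to the nearer of the two):
  {α, γ}: total = 795.1
  {β, α}: total = 1034.3
  {δ, γ}: total = 1041.9
  {δ, α}: total = 1057.7
  {β, γ}: total = 1093.6
  {ε, δ}: total = 1250.1
  {ε, γ}: total = 1281.6
  {ε, β}: total = 1310.8
  {δ, β}: total = 1315.0
  {ε, α}: total = 1340.0
Best pair: {α, γ} with total 795.1.

{α, γ}, total 795.1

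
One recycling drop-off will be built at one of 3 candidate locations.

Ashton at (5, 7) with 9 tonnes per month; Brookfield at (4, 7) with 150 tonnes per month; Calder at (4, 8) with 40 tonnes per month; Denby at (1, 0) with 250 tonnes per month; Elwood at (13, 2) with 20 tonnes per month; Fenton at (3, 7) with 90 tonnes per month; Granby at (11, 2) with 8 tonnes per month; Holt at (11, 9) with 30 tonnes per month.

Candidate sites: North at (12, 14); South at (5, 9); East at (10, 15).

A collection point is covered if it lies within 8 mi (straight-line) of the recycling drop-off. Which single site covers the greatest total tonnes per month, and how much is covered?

South, covering 319

Coverage radius r = 8 mi; a point is covered iff (Δx)²+(Δy)² ≤ 8² = 64.
  North (12, 14): covers {Holt} → 30
  South (5, 9): covers {Ashton, Brookfield, Calder, Fenton, Holt} → 319
  East (10, 15): covers {Holt} → 30
Maximum coverage at South: 319 tonnes per month.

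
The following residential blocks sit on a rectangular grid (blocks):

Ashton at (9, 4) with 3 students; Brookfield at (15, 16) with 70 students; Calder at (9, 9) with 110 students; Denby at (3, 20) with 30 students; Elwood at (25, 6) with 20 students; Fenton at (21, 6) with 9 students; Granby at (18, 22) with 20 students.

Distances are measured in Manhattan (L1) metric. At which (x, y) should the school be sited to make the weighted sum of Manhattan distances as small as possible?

Manhattan distance separates: Σwᵢ(|x−xᵢ|+|y−yᵢ|) = Σwᵢ|x−xᵢ| + Σwᵢ|y−yᵢ|, so x and y are optimised independently as 1-D weighted medians.
Total weight W = 262; half = 131.
x-coordinate, sorted with cumulative weight:
  x=3 (Denby, w=30) cum 30
  x=9 (Ashton, w=3) cum 33
  x=9 (Calder, w=110) cum 143  ← median
  x=15 (Brookfield, w=70) cum 213
  x=18 (Granby, w=20) cum 233
  x=21 (Fenton, w=9) cum 242
  x=25 (Elwood, w=20) cum 262
⇒ x* = 9
y-coordinate, sorted with cumulative weight:
  y=4 (Ashton, w=3) cum 3
  y=6 (Elwood, w=20) cum 23
  y=6 (Fenton, w=9) cum 32
  y=9 (Calder, w=110) cum 142  ← median
  y=16 (Brookfield, w=70) cum 212
  y=20 (Denby, w=30) cum 242
  y=22 (Granby, w=20) cum 262
⇒ y* = 9

(9, 9)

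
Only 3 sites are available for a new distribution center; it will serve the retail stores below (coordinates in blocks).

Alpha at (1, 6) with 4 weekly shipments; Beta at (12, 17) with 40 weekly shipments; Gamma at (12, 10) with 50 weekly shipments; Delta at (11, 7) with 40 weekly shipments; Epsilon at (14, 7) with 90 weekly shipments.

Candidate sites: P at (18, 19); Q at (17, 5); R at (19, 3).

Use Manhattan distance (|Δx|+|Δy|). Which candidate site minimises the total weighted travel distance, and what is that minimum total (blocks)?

Q, total 2018 blocks

Total weighted distance at each candidate:
  P (18, 19): total = 3390
  Q (17, 5): total = 2018
  R (19, 3): total = 2914
Minimum is at Q with total 2018 blocks.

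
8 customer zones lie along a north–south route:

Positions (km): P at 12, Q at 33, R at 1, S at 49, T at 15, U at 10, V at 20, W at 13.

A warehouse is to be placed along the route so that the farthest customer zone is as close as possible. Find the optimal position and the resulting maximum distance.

The 1-center on a line is the midpoint of the two extreme points: leftmost at 1, rightmost at 49.
Optimal location = (1 + 49)/2 = 25; maximum distance = (49 − 1)/2 = 24.

location 25, max distance 24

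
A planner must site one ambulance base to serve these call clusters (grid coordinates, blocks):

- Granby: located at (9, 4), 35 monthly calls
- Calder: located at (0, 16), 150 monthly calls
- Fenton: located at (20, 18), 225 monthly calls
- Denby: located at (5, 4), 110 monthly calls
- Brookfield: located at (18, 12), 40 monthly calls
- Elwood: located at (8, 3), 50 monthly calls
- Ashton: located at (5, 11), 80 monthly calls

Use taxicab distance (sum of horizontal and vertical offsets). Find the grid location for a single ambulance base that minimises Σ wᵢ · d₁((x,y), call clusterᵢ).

(8, 16)

Manhattan distance separates: Σwᵢ(|x−xᵢ|+|y−yᵢ|) = Σwᵢ|x−xᵢ| + Σwᵢ|y−yᵢ|, so x and y are optimised independently as 1-D weighted medians.
Total weight W = 690; half = 345.
x-coordinate, sorted with cumulative weight:
  x=0 (Calder, w=150) cum 150
  x=5 (Denby, w=110) cum 260
  x=5 (Ashton, w=80) cum 340
  x=8 (Elwood, w=50) cum 390  ← median
  x=9 (Granby, w=35) cum 425
  x=18 (Brookfield, w=40) cum 465
  x=20 (Fenton, w=225) cum 690
⇒ x* = 8
y-coordinate, sorted with cumulative weight:
  y=3 (Elwood, w=50) cum 50
  y=4 (Granby, w=35) cum 85
  y=4 (Denby, w=110) cum 195
  y=11 (Ashton, w=80) cum 275
  y=12 (Brookfield, w=40) cum 315
  y=16 (Calder, w=150) cum 465  ← median
  y=18 (Fenton, w=225) cum 690
⇒ y* = 16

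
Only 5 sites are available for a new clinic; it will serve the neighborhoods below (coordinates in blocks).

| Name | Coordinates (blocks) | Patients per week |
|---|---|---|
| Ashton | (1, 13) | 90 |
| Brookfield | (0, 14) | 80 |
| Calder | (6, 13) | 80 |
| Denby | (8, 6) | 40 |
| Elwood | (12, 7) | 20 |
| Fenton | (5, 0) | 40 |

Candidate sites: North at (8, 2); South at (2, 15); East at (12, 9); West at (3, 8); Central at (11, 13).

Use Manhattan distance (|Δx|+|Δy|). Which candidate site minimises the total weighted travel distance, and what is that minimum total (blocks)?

Total weighted distance at each candidate:
  North (8, 2): total = 4800
  South (2, 15): total = 2670
  East (12, 9): total = 4470
  West (3, 8): total = 2870
  Central (11, 13): total = 3560
Minimum is at South with total 2670 blocks.

South, total 2670 blocks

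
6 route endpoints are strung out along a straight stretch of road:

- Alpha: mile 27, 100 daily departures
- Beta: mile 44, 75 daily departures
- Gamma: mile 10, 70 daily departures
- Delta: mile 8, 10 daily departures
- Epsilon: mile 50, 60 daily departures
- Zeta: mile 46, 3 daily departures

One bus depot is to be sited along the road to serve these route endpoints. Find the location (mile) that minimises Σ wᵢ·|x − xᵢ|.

x = 27

For a sum of weighted absolute distances on a line, the optimum is the weighted median (not the mean). Total weight W = 318; half-weight = 159.
Sort by position and accumulate weight:
  mile 8 (Delta, w=10) → cum 10
  mile 10 (Gamma, w=70) → cum 80
  mile 27 (Alpha, w=100) → cum 180  ≥ 159 → median here
  mile 44 (Beta, w=75) → cum 255
  mile 46 (Zeta, w=3) → cum 258
  mile 50 (Epsilon, w=60) → cum 318
Optimal location: mile 27.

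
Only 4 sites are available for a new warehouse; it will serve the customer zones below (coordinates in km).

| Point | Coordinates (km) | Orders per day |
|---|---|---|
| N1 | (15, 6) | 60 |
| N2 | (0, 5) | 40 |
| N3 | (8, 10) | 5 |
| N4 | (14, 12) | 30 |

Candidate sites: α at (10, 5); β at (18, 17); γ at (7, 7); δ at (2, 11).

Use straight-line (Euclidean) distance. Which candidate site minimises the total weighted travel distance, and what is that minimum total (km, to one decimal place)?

Total weighted distance at each candidate:
  α (10, 5): total = 974.7
  β (18, 17): total = 1802.6
  γ (7, 7): total = 1048.8
  δ (2, 11): total = 1480.3
Minimum is at α with total 974.7 km.

α, total 974.7 km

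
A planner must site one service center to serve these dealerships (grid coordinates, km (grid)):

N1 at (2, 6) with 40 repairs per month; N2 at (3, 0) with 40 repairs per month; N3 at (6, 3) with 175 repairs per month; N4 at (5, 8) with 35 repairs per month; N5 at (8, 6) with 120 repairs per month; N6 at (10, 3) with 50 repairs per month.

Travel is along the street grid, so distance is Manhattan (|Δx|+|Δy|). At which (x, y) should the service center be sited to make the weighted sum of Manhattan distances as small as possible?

(6, 3)

Manhattan distance separates: Σwᵢ(|x−xᵢ|+|y−yᵢ|) = Σwᵢ|x−xᵢ| + Σwᵢ|y−yᵢ|, so x and y are optimised independently as 1-D weighted medians.
Total weight W = 460; half = 230.
x-coordinate, sorted with cumulative weight:
  x=2 (N1, w=40) cum 40
  x=3 (N2, w=40) cum 80
  x=5 (N4, w=35) cum 115
  x=6 (N3, w=175) cum 290  ← median
  x=8 (N5, w=120) cum 410
  x=10 (N6, w=50) cum 460
⇒ x* = 6
y-coordinate, sorted with cumulative weight:
  y=0 (N2, w=40) cum 40
  y=3 (N3, w=175) cum 215
  y=3 (N6, w=50) cum 265  ← median
  y=6 (N1, w=40) cum 305
  y=6 (N5, w=120) cum 425
  y=8 (N4, w=35) cum 460
⇒ y* = 3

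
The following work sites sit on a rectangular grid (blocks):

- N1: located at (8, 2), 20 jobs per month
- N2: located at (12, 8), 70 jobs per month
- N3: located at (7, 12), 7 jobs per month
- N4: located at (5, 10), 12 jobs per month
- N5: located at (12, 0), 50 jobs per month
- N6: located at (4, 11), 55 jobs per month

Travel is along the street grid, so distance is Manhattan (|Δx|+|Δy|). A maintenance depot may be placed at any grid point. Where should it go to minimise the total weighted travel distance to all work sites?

Manhattan distance separates: Σwᵢ(|x−xᵢ|+|y−yᵢ|) = Σwᵢ|x−xᵢ| + Σwᵢ|y−yᵢ|, so x and y are optimised independently as 1-D weighted medians.
Total weight W = 214; half = 107.
x-coordinate, sorted with cumulative weight:
  x=4 (N6, w=55) cum 55
  x=5 (N4, w=12) cum 67
  x=7 (N3, w=7) cum 74
  x=8 (N1, w=20) cum 94
  x=12 (N2, w=70) cum 164  ← median
  x=12 (N5, w=50) cum 214
⇒ x* = 12
y-coordinate, sorted with cumulative weight:
  y=0 (N5, w=50) cum 50
  y=2 (N1, w=20) cum 70
  y=8 (N2, w=70) cum 140  ← median
  y=10 (N4, w=12) cum 152
  y=11 (N6, w=55) cum 207
  y=12 (N3, w=7) cum 214
⇒ y* = 8

(12, 8)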